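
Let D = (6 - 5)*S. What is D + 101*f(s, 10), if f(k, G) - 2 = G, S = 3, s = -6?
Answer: 1215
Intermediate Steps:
f(k, G) = 2 + G
D = 3 (D = (6 - 5)*3 = 1*3 = 3)
D + 101*f(s, 10) = 3 + 101*(2 + 10) = 3 + 101*12 = 3 + 1212 = 1215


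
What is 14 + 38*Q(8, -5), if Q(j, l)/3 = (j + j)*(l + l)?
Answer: -18226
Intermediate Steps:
Q(j, l) = 12*j*l (Q(j, l) = 3*((j + j)*(l + l)) = 3*((2*j)*(2*l)) = 3*(4*j*l) = 12*j*l)
14 + 38*Q(8, -5) = 14 + 38*(12*8*(-5)) = 14 + 38*(-480) = 14 - 18240 = -18226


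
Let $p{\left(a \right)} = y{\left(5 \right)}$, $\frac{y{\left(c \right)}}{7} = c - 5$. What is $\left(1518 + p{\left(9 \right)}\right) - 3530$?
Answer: $-2012$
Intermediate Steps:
$y{\left(c \right)} = -35 + 7 c$ ($y{\left(c \right)} = 7 \left(c - 5\right) = 7 \left(-5 + c\right) = -35 + 7 c$)
$p{\left(a \right)} = 0$ ($p{\left(a \right)} = -35 + 7 \cdot 5 = -35 + 35 = 0$)
$\left(1518 + p{\left(9 \right)}\right) - 3530 = \left(1518 + 0\right) - 3530 = 1518 - 3530 = -2012$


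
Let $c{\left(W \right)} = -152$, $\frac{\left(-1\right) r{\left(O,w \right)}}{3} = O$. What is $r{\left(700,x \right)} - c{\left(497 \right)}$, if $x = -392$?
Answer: $-1948$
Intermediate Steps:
$r{\left(O,w \right)} = - 3 O$
$r{\left(700,x \right)} - c{\left(497 \right)} = \left(-3\right) 700 - -152 = -2100 + 152 = -1948$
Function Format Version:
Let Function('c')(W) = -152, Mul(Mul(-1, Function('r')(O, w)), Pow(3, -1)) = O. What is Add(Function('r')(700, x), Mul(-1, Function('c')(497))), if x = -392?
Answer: -1948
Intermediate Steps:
Function('r')(O, w) = Mul(-3, O)
Add(Function('r')(700, x), Mul(-1, Function('c')(497))) = Add(Mul(-3, 700), Mul(-1, -152)) = Add(-2100, 152) = -1948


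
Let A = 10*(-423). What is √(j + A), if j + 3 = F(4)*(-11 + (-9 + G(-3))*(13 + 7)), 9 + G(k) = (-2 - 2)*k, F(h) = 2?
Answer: I*√4495 ≈ 67.045*I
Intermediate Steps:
G(k) = -9 - 4*k (G(k) = -9 + (-2 - 2)*k = -9 - 4*k)
A = -4230
j = -265 (j = -3 + 2*(-11 + (-9 + (-9 - 4*(-3)))*(13 + 7)) = -3 + 2*(-11 + (-9 + (-9 + 12))*20) = -3 + 2*(-11 + (-9 + 3)*20) = -3 + 2*(-11 - 6*20) = -3 + 2*(-11 - 120) = -3 + 2*(-131) = -3 - 262 = -265)
√(j + A) = √(-265 - 4230) = √(-4495) = I*√4495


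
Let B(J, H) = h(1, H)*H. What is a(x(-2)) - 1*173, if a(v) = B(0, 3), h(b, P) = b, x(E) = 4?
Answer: -170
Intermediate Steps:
B(J, H) = H (B(J, H) = 1*H = H)
a(v) = 3
a(x(-2)) - 1*173 = 3 - 1*173 = 3 - 173 = -170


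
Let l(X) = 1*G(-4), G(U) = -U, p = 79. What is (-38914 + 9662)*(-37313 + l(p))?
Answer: 1091362868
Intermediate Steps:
l(X) = 4 (l(X) = 1*(-1*(-4)) = 1*4 = 4)
(-38914 + 9662)*(-37313 + l(p)) = (-38914 + 9662)*(-37313 + 4) = -29252*(-37309) = 1091362868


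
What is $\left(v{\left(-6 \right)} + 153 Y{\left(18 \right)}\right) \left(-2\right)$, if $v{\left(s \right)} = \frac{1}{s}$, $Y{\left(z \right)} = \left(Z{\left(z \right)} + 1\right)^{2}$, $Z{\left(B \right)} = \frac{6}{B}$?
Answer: $- \frac{1631}{3} \approx -543.67$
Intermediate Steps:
$Y{\left(z \right)} = \left(1 + \frac{6}{z}\right)^{2}$ ($Y{\left(z \right)} = \left(\frac{6}{z} + 1\right)^{2} = \left(1 + \frac{6}{z}\right)^{2}$)
$\left(v{\left(-6 \right)} + 153 Y{\left(18 \right)}\right) \left(-2\right) = \left(\frac{1}{-6} + 153 \frac{\left(6 + 18\right)^{2}}{324}\right) \left(-2\right) = \left(- \frac{1}{6} + 153 \frac{24^{2}}{324}\right) \left(-2\right) = \left(- \frac{1}{6} + 153 \cdot \frac{1}{324} \cdot 576\right) \left(-2\right) = \left(- \frac{1}{6} + 153 \cdot \frac{16}{9}\right) \left(-2\right) = \left(- \frac{1}{6} + 272\right) \left(-2\right) = \frac{1631}{6} \left(-2\right) = - \frac{1631}{3}$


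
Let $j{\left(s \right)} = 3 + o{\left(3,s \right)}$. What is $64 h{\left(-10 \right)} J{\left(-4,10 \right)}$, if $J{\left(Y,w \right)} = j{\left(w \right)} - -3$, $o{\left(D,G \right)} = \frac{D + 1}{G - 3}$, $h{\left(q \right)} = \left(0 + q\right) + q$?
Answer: $- \frac{58880}{7} \approx -8411.4$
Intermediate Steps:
$h{\left(q \right)} = 2 q$ ($h{\left(q \right)} = q + q = 2 q$)
$o{\left(D,G \right)} = \frac{1 + D}{-3 + G}$
$j{\left(s \right)} = 3 + \frac{4}{-3 + s}$ ($j{\left(s \right)} = 3 + \frac{1 + 3}{-3 + s} = 3 + \frac{1}{-3 + s} 4 = 3 + \frac{4}{-3 + s}$)
$J{\left(Y,w \right)} = 3 + \frac{-5 + 3 w}{-3 + w}$ ($J{\left(Y,w \right)} = \frac{-5 + 3 w}{-3 + w} - -3 = \frac{-5 + 3 w}{-3 + w} + 3 = 3 + \frac{-5 + 3 w}{-3 + w}$)
$64 h{\left(-10 \right)} J{\left(-4,10 \right)} = 64 \cdot 2 \left(-10\right) \frac{2 \left(-7 + 3 \cdot 10\right)}{-3 + 10} = 64 \left(-20\right) \frac{2 \left(-7 + 30\right)}{7} = - 1280 \cdot 2 \cdot \frac{1}{7} \cdot 23 = \left(-1280\right) \frac{46}{7} = - \frac{58880}{7}$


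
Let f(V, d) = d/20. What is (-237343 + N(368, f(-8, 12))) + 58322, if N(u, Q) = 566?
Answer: -178455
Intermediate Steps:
f(V, d) = d/20 (f(V, d) = d*(1/20) = d/20)
(-237343 + N(368, f(-8, 12))) + 58322 = (-237343 + 566) + 58322 = -236777 + 58322 = -178455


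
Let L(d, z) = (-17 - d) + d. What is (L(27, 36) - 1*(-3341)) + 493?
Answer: 3817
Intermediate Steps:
L(d, z) = -17
(L(27, 36) - 1*(-3341)) + 493 = (-17 - 1*(-3341)) + 493 = (-17 + 3341) + 493 = 3324 + 493 = 3817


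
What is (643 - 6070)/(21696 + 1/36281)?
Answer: -196896987/787152577 ≈ -0.25014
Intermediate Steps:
(643 - 6070)/(21696 + 1/36281) = -5427/(21696 + 1/36281) = -5427/787152577/36281 = -5427*36281/787152577 = -196896987/787152577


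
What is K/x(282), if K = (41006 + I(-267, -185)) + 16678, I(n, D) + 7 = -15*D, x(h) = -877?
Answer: -60452/877 ≈ -68.930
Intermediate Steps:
I(n, D) = -7 - 15*D
K = 60452 (K = (41006 + (-7 - 15*(-185))) + 16678 = (41006 + (-7 + 2775)) + 16678 = (41006 + 2768) + 16678 = 43774 + 16678 = 60452)
K/x(282) = 60452/(-877) = 60452*(-1/877) = -60452/877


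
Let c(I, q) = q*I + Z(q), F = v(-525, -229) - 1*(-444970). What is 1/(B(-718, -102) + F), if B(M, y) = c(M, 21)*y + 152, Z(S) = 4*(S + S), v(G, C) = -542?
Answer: 1/1965400 ≈ 5.0880e-7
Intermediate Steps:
F = 444428 (F = -542 - 1*(-444970) = -542 + 444970 = 444428)
Z(S) = 8*S (Z(S) = 4*(2*S) = 8*S)
c(I, q) = 8*q + I*q (c(I, q) = q*I + 8*q = I*q + 8*q = 8*q + I*q)
B(M, y) = 152 + y*(168 + 21*M) (B(M, y) = (21*(8 + M))*y + 152 = (168 + 21*M)*y + 152 = y*(168 + 21*M) + 152 = 152 + y*(168 + 21*M))
1/(B(-718, -102) + F) = 1/((152 + 21*(-102)*(8 - 718)) + 444428) = 1/((152 + 21*(-102)*(-710)) + 444428) = 1/((152 + 1520820) + 444428) = 1/(1520972 + 444428) = 1/1965400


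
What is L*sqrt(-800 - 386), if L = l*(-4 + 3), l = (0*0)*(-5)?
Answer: 0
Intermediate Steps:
l = 0 (l = 0*(-5) = 0)
L = 0 (L = 0*(-4 + 3) = 0*(-1) = 0)
L*sqrt(-800 - 386) = 0*sqrt(-800 - 386) = 0*sqrt(-1186) = 0*(I*sqrt(1186)) = 0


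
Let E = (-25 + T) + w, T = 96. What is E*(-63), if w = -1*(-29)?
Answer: -6300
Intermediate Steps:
w = 29
E = 100 (E = (-25 + 96) + 29 = 71 + 29 = 100)
E*(-63) = 100*(-63) = -6300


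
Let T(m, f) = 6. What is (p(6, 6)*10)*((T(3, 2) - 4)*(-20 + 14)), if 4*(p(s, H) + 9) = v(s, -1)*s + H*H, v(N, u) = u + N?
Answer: -900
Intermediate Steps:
v(N, u) = N + u
p(s, H) = -9 + H²/4 + s*(-1 + s)/4 (p(s, H) = -9 + ((s - 1)*s + H*H)/4 = -9 + ((-1 + s)*s + H²)/4 = -9 + (s*(-1 + s) + H²)/4 = -9 + (H² + s*(-1 + s))/4 = -9 + (H²/4 + s*(-1 + s)/4) = -9 + H²/4 + s*(-1 + s)/4)
(p(6, 6)*10)*((T(3, 2) - 4)*(-20 + 14)) = ((-9 + (¼)*6² + (¼)*6*(-1 + 6))*10)*((6 - 4)*(-20 + 14)) = ((-9 + (¼)*36 + (¼)*6*5)*10)*(2*(-6)) = ((-9 + 9 + 15/2)*10)*(-12) = ((15/2)*10)*(-12) = 75*(-12) = -900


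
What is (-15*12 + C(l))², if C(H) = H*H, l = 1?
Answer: 32041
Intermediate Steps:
C(H) = H²
(-15*12 + C(l))² = (-15*12 + 1²)² = (-180 + 1)² = (-179)² = 32041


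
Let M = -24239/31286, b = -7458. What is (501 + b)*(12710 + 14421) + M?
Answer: -5905244006201/31286 ≈ -1.8875e+8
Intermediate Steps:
M = -24239/31286 (M = -24239*1/31286 = -24239/31286 ≈ -0.77476)
(501 + b)*(12710 + 14421) + M = (501 - 7458)*(12710 + 14421) - 24239/31286 = -6957*27131 - 24239/31286 = -188750367 - 24239/31286 = -5905244006201/31286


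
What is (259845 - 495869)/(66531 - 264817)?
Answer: 118012/99143 ≈ 1.1903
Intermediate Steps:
(259845 - 495869)/(66531 - 264817) = -236024/(-198286) = -236024*(-1/198286) = 118012/99143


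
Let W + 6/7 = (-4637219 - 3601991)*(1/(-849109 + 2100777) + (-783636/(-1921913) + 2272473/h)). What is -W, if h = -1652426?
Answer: -7921722596727940929760397/993767757445686146 ≈ -7.9714e+6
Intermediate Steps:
W = 7921722596727940929760397/993767757445686146 (W = -6/7 + (-4637219 - 3601991)*(1/(-849109 + 2100777) + (-783636/(-1921913) + 2272473/(-1652426))) = -6/7 - 8239210*(1/1251668 + (-783636*(-1/1921913) + 2272473*(-1/1652426))) = -6/7 - 8239210*(1/1251668 + (111948/274559 - 2272473/1652426)) = -6/7 - 8239210*(1/1251668 - 438942128559/453688430134) = -6/7 - 8239210*(-274704681240378139/283933644984481756) = -6/7 + 1131674778361267983315095/141966822492240878 = 7921722596727940929760397/993767757445686146 ≈ 7.9714e+6)
-W = -1*7921722596727940929760397/993767757445686146 = -7921722596727940929760397/993767757445686146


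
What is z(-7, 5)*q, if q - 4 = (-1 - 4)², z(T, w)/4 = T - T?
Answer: 0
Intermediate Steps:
z(T, w) = 0 (z(T, w) = 4*(T - T) = 4*0 = 0)
q = 29 (q = 4 + (-1 - 4)² = 4 + (-5)² = 4 + 25 = 29)
z(-7, 5)*q = 0*29 = 0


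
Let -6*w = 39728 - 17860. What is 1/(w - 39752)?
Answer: -3/130190 ≈ -2.3043e-5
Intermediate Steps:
w = -10934/3 (w = -(39728 - 17860)/6 = -⅙*21868 = -10934/3 ≈ -3644.7)
1/(w - 39752) = 1/(-10934/3 - 39752) = 1/(-130190/3) = -3/130190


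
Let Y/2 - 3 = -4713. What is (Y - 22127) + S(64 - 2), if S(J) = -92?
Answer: -31639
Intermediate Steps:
Y = -9420 (Y = 6 + 2*(-4713) = 6 - 9426 = -9420)
(Y - 22127) + S(64 - 2) = (-9420 - 22127) - 92 = -31547 - 92 = -31639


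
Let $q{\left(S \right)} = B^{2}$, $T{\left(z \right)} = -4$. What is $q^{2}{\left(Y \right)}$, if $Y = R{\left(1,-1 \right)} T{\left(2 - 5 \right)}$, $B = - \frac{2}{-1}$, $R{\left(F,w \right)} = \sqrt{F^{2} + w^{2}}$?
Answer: $16$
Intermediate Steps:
$B = 2$ ($B = \left(-2\right) \left(-1\right) = 2$)
$Y = - 4 \sqrt{2}$ ($Y = \sqrt{1^{2} + \left(-1\right)^{2}} \left(-4\right) = \sqrt{1 + 1} \left(-4\right) = \sqrt{2} \left(-4\right) = - 4 \sqrt{2} \approx -5.6569$)
$q{\left(S \right)} = 4$ ($q{\left(S \right)} = 2^{2} = 4$)
$q^{2}{\left(Y \right)} = 4^{2} = 16$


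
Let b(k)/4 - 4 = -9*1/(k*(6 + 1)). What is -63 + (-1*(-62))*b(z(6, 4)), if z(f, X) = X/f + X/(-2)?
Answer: 8177/7 ≈ 1168.1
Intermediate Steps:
z(f, X) = -X/2 + X/f (z(f, X) = X/f + X*(-1/2) = X/f - X/2 = -X/2 + X/f)
b(k) = 16 - 36/(7*k) (b(k) = 16 + 4*(-9*1/(k*(6 + 1))) = 16 + 4*(-9*1/(7*k)) = 16 + 4*(-9/(7*k)) = 16 - 36/(7*k))
-63 + (-1*(-62))*b(z(6, 4)) = -63 + (-1*(-62))*(16 - 36/(7*(-1/2*4 + 4/6))) = -63 + 62*(16 - 36/(7*(-2 + 4*(1/6)))) = -63 + 62*(16 - 36/(7*(-2 + 2/3))) = -63 + 62*(16 - 36/(7*(-4/3))) = -63 + 62*(16 - 36/7*(-3/4)) = -63 + 62*(16 + 27/7) = -63 + 62*(139/7) = -63 + 8618/7 = 8177/7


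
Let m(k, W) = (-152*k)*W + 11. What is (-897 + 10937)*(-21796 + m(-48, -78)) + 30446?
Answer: -5932334474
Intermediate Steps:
m(k, W) = 11 - 152*W*k (m(k, W) = -152*W*k + 11 = 11 - 152*W*k)
(-897 + 10937)*(-21796 + m(-48, -78)) + 30446 = (-897 + 10937)*(-21796 + (11 - 152*(-78)*(-48))) + 30446 = 10040*(-21796 + (11 - 569088)) + 30446 = 10040*(-21796 - 569077) + 30446 = 10040*(-590873) + 30446 = -5932364920 + 30446 = -5932334474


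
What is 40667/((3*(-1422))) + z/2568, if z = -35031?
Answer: -42312517/1825848 ≈ -23.174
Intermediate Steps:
40667/((3*(-1422))) + z/2568 = 40667/((3*(-1422))) - 35031/2568 = 40667/(-4266) - 35031*1/2568 = 40667*(-1/4266) - 11677/856 = -40667/4266 - 11677/856 = -42312517/1825848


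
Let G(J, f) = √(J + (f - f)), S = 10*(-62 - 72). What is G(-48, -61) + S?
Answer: -1340 + 4*I*√3 ≈ -1340.0 + 6.9282*I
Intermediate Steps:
S = -1340 (S = 10*(-134) = -1340)
G(J, f) = √J (G(J, f) = √(J + 0) = √J)
G(-48, -61) + S = √(-48) - 1340 = 4*I*√3 - 1340 = -1340 + 4*I*√3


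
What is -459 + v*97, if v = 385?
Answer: 36886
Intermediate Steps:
-459 + v*97 = -459 + 385*97 = -459 + 37345 = 36886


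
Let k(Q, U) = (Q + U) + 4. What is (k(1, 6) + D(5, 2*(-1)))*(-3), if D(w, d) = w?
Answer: -48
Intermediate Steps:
k(Q, U) = 4 + Q + U
(k(1, 6) + D(5, 2*(-1)))*(-3) = ((4 + 1 + 6) + 5)*(-3) = (11 + 5)*(-3) = 16*(-3) = -48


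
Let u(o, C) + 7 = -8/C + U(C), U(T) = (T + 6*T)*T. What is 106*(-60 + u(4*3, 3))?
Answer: -2120/3 ≈ -706.67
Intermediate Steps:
U(T) = 7*T² (U(T) = (7*T)*T = 7*T²)
u(o, C) = -7 - 8/C + 7*C² (u(o, C) = -7 + (-8/C + 7*C²) = -7 - 8/C + 7*C²)
106*(-60 + u(4*3, 3)) = 106*(-60 + (-7 - 8/3 + 7*3²)) = 106*(-60 + (-7 - 8*⅓ + 7*9)) = 106*(-60 + (-7 - 8/3 + 63)) = 106*(-60 + 160/3) = 106*(-20/3) = -2120/3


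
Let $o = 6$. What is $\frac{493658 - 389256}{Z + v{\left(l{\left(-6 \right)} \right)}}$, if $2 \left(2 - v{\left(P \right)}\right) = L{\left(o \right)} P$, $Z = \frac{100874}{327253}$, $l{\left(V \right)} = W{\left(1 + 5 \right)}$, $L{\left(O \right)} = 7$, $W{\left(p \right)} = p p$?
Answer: $- \frac{17082933853}{20239249} \approx -844.05$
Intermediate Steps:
$W{\left(p \right)} = p^{2}$
$l{\left(V \right)} = 36$ ($l{\left(V \right)} = \left(1 + 5\right)^{2} = 6^{2} = 36$)
$Z = \frac{100874}{327253}$ ($Z = 100874 \cdot \frac{1}{327253} = \frac{100874}{327253} \approx 0.30824$)
$v{\left(P \right)} = 2 - \frac{7 P}{2}$
$\frac{493658 - 389256}{Z + v{\left(l{\left(-6 \right)} \right)}} = \frac{493658 - 389256}{\frac{100874}{327253} + \left(2 - 126\right)} = \frac{104402}{\frac{100874}{327253} + \left(2 - 126\right)} = \frac{104402}{\frac{100874}{327253} - 124} = \frac{104402}{- \frac{40478498}{327253}} = 104402 \left(- \frac{327253}{40478498}\right) = - \frac{17082933853}{20239249}$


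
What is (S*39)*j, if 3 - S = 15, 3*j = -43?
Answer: 6708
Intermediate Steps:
j = -43/3 (j = (1/3)*(-43) = -43/3 ≈ -14.333)
S = -12 (S = 3 - 1*15 = 3 - 15 = -12)
(S*39)*j = -12*39*(-43/3) = -468*(-43/3) = 6708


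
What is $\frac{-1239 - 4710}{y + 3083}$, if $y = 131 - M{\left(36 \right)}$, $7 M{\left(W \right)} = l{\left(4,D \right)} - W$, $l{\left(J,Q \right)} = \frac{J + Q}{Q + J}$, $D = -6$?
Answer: $- \frac{1983}{1073} \approx -1.8481$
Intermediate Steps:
$l{\left(J,Q \right)} = 1$ ($l{\left(J,Q \right)} = \frac{J + Q}{J + Q} = 1$)
$M{\left(W \right)} = \frac{1}{7} - \frac{W}{7}$ ($M{\left(W \right)} = \frac{1 - W}{7} = \frac{1}{7} - \frac{W}{7}$)
$y = 136$ ($y = 131 - \left(\frac{1}{7} - \frac{36}{7}\right) = 131 - -5 = 131 + 5 = 136$)
$\frac{-1239 - 4710}{y + 3083} = \frac{-1239 - 4710}{136 + 3083} = - \frac{5949}{3219} = \left(-5949\right) \frac{1}{3219} = - \frac{1983}{1073}$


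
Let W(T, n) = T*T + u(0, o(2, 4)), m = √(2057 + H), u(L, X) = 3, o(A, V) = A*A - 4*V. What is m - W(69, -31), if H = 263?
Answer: -4764 + 4*√145 ≈ -4715.8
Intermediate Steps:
o(A, V) = A² - 4*V
m = 4*√145 (m = √(2057 + 263) = √2320 = 4*√145 ≈ 48.166)
W(T, n) = 3 + T² (W(T, n) = T*T + 3 = T² + 3 = 3 + T²)
m - W(69, -31) = 4*√145 - (3 + 69²) = 4*√145 - (3 + 4761) = 4*√145 - 1*4764 = 4*√145 - 4764 = -4764 + 4*√145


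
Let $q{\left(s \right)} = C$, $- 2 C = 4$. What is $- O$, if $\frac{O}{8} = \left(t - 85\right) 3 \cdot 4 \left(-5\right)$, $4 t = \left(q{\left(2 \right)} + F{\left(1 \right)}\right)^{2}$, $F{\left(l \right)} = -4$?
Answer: $-36480$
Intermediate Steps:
$C = -2$ ($C = \left(- \frac{1}{2}\right) 4 = -2$)
$q{\left(s \right)} = -2$
$t = 9$ ($t = \frac{\left(-2 - 4\right)^{2}}{4} = \frac{\left(-6\right)^{2}}{4} = \frac{1}{4} \cdot 36 = 9$)
$O = 36480$ ($O = 8 \left(9 - 85\right) 3 \cdot 4 \left(-5\right) = 8 \left(- 76 \cdot 12 \left(-5\right)\right) = 8 \left(\left(-76\right) \left(-60\right)\right) = 8 \cdot 4560 = 36480$)
$- O = \left(-1\right) 36480 = -36480$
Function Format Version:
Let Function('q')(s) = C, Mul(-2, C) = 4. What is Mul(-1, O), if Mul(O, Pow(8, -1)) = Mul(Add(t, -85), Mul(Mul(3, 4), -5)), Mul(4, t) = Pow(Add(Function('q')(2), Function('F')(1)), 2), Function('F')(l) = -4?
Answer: -36480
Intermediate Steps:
C = -2 (C = Mul(Rational(-1, 2), 4) = -2)
Function('q')(s) = -2
t = 9 (t = Mul(Rational(1, 4), Pow(Add(-2, -4), 2)) = Mul(Rational(1, 4), Pow(-6, 2)) = Mul(Rational(1, 4), 36) = 9)
O = 36480 (O = Mul(8, Mul(Add(9, -85), Mul(Mul(3, 4), -5))) = Mul(8, Mul(-76, Mul(12, -5))) = Mul(8, Mul(-76, -60)) = Mul(8, 4560) = 36480)
Mul(-1, O) = Mul(-1, 36480) = -36480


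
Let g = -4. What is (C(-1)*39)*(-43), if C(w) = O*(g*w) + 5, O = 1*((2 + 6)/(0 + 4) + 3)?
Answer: -41925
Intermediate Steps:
O = 5 (O = 1*(8/4 + 3) = 1*(8*(¼) + 3) = 1*(2 + 3) = 1*5 = 5)
C(w) = 5 - 20*w (C(w) = 5*(-4*w) + 5 = -20*w + 5 = 5 - 20*w)
(C(-1)*39)*(-43) = ((5 - 20*(-1))*39)*(-43) = ((5 + 20)*39)*(-43) = (25*39)*(-43) = 975*(-43) = -41925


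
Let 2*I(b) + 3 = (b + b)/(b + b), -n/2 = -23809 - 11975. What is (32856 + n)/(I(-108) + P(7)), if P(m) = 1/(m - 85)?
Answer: -8145072/79 ≈ -1.0310e+5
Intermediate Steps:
n = 71568 (n = -2*(-23809 - 11975) = -2*(-35784) = 71568)
P(m) = 1/(-85 + m)
I(b) = -1 (I(b) = -3/2 + ((b + b)/(b + b))/2 = -3/2 + ((2*b)/((2*b)))/2 = -3/2 + ((2*b)*(1/(2*b)))/2 = -3/2 + (½)*1 = -3/2 + ½ = -1)
(32856 + n)/(I(-108) + P(7)) = (32856 + 71568)/(-1 + 1/(-85 + 7)) = 104424/(-1 + 1/(-78)) = 104424/(-1 - 1/78) = 104424/(-79/78) = 104424*(-78/79) = -8145072/79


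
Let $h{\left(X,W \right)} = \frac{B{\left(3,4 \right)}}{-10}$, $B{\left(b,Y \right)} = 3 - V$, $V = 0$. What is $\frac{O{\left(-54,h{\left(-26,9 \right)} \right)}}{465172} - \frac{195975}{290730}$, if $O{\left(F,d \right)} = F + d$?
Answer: $- \frac{30392623113}{45079818520} \approx -0.6742$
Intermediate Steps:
$B{\left(b,Y \right)} = 3$ ($B{\left(b,Y \right)} = 3 - 0 = 3 + 0 = 3$)
$h{\left(X,W \right)} = - \frac{3}{10}$ ($h{\left(X,W \right)} = \frac{3}{-10} = 3 \left(- \frac{1}{10}\right) = - \frac{3}{10}$)
$\frac{O{\left(-54,h{\left(-26,9 \right)} \right)}}{465172} - \frac{195975}{290730} = \frac{-54 - \frac{3}{10}}{465172} - \frac{195975}{290730} = \left(- \frac{543}{10}\right) \frac{1}{465172} - \frac{13065}{19382} = - \frac{543}{4651720} - \frac{13065}{19382} = - \frac{30392623113}{45079818520}$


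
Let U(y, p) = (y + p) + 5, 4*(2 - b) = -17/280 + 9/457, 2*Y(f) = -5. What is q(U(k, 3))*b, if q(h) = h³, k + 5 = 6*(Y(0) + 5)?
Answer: 750089241/63980 ≈ 11724.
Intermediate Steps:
Y(f) = -5/2 (Y(f) = (½)*(-5) = -5/2)
k = 10 (k = -5 + 6*(-5/2 + 5) = -5 + 6*(5/2) = -5 + 15 = 10)
b = 1028929/511840 (b = 2 - (-17/280 + 9/457)/4 = 2 - ¼*(-5249/127960) = 2 + 5249/511840 = 1028929/511840 ≈ 2.0103)
U(y, p) = 5 + p + y (U(y, p) = (p + y) + 5 = 5 + p + y)
q(U(k, 3))*b = (5 + 3 + 10)³*(1028929/511840) = 18³*(1028929/511840) = 5832*(1028929/511840) = 750089241/63980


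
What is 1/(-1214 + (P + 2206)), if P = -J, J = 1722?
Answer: -1/730 ≈ -0.0013699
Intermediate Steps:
P = -1722 (P = -1*1722 = -1722)
1/(-1214 + (P + 2206)) = 1/(-1214 + (-1722 + 2206)) = 1/(-1214 + 484) = 1/(-730) = -1/730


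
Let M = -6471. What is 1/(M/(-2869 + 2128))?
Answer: 247/2157 ≈ 0.11451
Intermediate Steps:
1/(M/(-2869 + 2128)) = 1/(-6471/(-2869 + 2128)) = 1/(-6471/(-741)) = 1/(-6471*(-1/741)) = 1/(2157/247) = 247/2157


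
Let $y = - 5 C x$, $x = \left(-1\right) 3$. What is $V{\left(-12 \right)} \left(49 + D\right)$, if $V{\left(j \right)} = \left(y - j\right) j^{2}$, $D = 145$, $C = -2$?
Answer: $-502848$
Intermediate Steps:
$x = -3$
$y = -30$ ($y = \left(-5\right) \left(-2\right) \left(-3\right) = 10 \left(-3\right) = -30$)
$V{\left(j \right)} = j^{2} \left(-30 - j\right)$ ($V{\left(j \right)} = \left(-30 - j\right) j^{2} = j^{2} \left(-30 - j\right)$)
$V{\left(-12 \right)} \left(49 + D\right) = \left(-12\right)^{2} \left(-30 - -12\right) \left(49 + 145\right) = 144 \left(-30 + 12\right) 194 = 144 \left(-18\right) 194 = \left(-2592\right) 194 = -502848$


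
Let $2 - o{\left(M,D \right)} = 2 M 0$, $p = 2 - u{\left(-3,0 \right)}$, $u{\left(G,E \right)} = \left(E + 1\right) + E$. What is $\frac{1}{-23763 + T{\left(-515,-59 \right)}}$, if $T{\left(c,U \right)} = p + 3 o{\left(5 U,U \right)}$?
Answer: $- \frac{1}{23756} \approx -4.2095 \cdot 10^{-5}$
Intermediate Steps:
$u{\left(G,E \right)} = 1 + 2 E$ ($u{\left(G,E \right)} = \left(1 + E\right) + E = 1 + 2 E$)
$p = 1$ ($p = 2 - \left(1 + 2 \cdot 0\right) = 2 - \left(1 + 0\right) = 2 - 1 = 1$)
$o{\left(M,D \right)} = 2$ ($o{\left(M,D \right)} = 2 - 2 M 0 = 2 - 0 = 2 + 0 = 2$)
$T{\left(c,U \right)} = 7$ ($T{\left(c,U \right)} = 1 + 3 \cdot 2 = 1 + 6 = 7$)
$\frac{1}{-23763 + T{\left(-515,-59 \right)}} = \frac{1}{-23763 + 7} = \frac{1}{-23756} = - \frac{1}{23756}$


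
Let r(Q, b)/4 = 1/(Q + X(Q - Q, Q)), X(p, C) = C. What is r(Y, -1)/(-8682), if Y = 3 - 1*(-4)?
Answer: -1/30387 ≈ -3.2909e-5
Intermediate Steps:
Y = 7 (Y = 3 + 4 = 7)
r(Q, b) = 2/Q (r(Q, b) = 4/(Q + Q) = 4/((2*Q)) = 4*(1/(2*Q)) = 2/Q)
r(Y, -1)/(-8682) = (2/7)/(-8682) = (2*(⅐))*(-1/8682) = (2/7)*(-1/8682) = -1/30387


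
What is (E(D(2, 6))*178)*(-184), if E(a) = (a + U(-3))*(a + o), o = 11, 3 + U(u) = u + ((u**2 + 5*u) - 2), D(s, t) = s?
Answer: 5109312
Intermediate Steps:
U(u) = -5 + u**2 + 6*u (U(u) = -3 + (u + ((u**2 + 5*u) - 2)) = -3 + (u + (-2 + u**2 + 5*u)) = -3 + (-2 + u**2 + 6*u) = -5 + u**2 + 6*u)
E(a) = (-14 + a)*(11 + a) (E(a) = (a + (-5 + (-3)**2 + 6*(-3)))*(a + 11) = (a + (-5 + 9 - 18))*(11 + a) = (a - 14)*(11 + a) = (-14 + a)*(11 + a))
(E(D(2, 6))*178)*(-184) = ((-154 + 2**2 - 3*2)*178)*(-184) = ((-154 + 4 - 6)*178)*(-184) = -156*178*(-184) = -27768*(-184) = 5109312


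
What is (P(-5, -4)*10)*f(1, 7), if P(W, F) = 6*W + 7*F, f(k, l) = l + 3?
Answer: -5800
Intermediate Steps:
f(k, l) = 3 + l
(P(-5, -4)*10)*f(1, 7) = ((6*(-5) + 7*(-4))*10)*(3 + 7) = ((-30 - 28)*10)*10 = -58*10*10 = -580*10 = -5800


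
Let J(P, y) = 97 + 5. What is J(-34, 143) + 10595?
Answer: 10697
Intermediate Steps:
J(P, y) = 102
J(-34, 143) + 10595 = 102 + 10595 = 10697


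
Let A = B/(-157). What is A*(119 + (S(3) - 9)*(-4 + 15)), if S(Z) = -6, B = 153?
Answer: 7038/157 ≈ 44.828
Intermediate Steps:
A = -153/157 (A = 153/(-157) = 153*(-1/157) = -153/157 ≈ -0.97452)
A*(119 + (S(3) - 9)*(-4 + 15)) = -153*(119 + (-6 - 9)*(-4 + 15))/157 = -153*(119 - 15*11)/157 = -153*(119 - 165)/157 = -153/157*(-46) = 7038/157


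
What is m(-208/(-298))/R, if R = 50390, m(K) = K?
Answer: 52/3754055 ≈ 1.3852e-5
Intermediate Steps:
m(-208/(-298))/R = -208/(-298)/50390 = -208*(-1/298)*(1/50390) = (104/149)*(1/50390) = 52/3754055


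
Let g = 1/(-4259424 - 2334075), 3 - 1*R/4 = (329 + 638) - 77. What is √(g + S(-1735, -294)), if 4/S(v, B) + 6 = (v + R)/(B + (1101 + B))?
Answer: I*√1023152121861370919/2041786857 ≈ 0.4954*I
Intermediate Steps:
R = -3548 (R = 12 - 4*((329 + 638) - 77) = 12 - 4*(967 - 77) = 12 - 4*890 = 12 - 3560 = -3548)
S(v, B) = 4/(-6 + (-3548 + v)/(1101 + 2*B)) (S(v, B) = 4/(-6 + (v - 3548)/(B + (1101 + B))) = 4/(-6 + (-3548 + v)/(1101 + 2*B)))
g = -1/6593499 (g = 1/(-6593499) = -1/6593499 ≈ -1.5166e-7)
√(g + S(-1735, -294)) = √(-1/6593499 + 4*(1101 + 2*(-294))/(-10154 - 1735 - 12*(-294))) = √(-1/6593499 + 4*(1101 - 588)/(-10154 - 1735 + 3528)) = √(-1/6593499 + 4*513/(-8361)) = √(-1/6593499 + 4*(-1/8361)*513) = √(-1/6593499 - 228/929) = √(-1503318701/6125360571) = I*√1023152121861370919/2041786857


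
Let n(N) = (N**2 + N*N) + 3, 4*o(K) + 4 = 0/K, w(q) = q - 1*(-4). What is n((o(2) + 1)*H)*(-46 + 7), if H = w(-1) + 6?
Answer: -117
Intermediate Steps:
w(q) = 4 + q (w(q) = q + 4 = 4 + q)
H = 9 (H = (4 - 1) + 6 = 3 + 6 = 9)
o(K) = -1 (o(K) = -1 + (0/K)/4 = -1 + (1/4)*0 = -1 + 0 = -1)
n(N) = 3 + 2*N**2 (n(N) = (N**2 + N**2) + 3 = 2*N**2 + 3 = 3 + 2*N**2)
n((o(2) + 1)*H)*(-46 + 7) = (3 + 2*((-1 + 1)*9)**2)*(-46 + 7) = (3 + 2*(0*9)**2)*(-39) = (3 + 2*0**2)*(-39) = (3 + 2*0)*(-39) = (3 + 0)*(-39) = 3*(-39) = -117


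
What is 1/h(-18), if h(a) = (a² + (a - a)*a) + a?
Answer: 1/306 ≈ 0.0032680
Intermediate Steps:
h(a) = a + a² (h(a) = (a² + 0*a) + a = (a² + 0) + a = a² + a = a + a²)
1/h(-18) = 1/(-18*(1 - 18)) = 1/(-18*(-17)) = 1/306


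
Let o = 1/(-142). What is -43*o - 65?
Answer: -9187/142 ≈ -64.697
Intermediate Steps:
o = -1/142 ≈ -0.0070423
-43*o - 65 = -43*(-1/142) - 65 = 43/142 - 65 = -9187/142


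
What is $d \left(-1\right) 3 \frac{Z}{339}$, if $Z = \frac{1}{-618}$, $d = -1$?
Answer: $- \frac{1}{69834} \approx -1.432 \cdot 10^{-5}$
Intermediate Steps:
$Z = - \frac{1}{618} \approx -0.0016181$
$d \left(-1\right) 3 \frac{Z}{339} = \left(-1\right) \left(-1\right) 3 \left(- \frac{1}{618 \cdot 339}\right) = 1 \cdot 3 \left(\left(- \frac{1}{618}\right) \frac{1}{339}\right) = 3 \left(- \frac{1}{209502}\right) = - \frac{1}{69834}$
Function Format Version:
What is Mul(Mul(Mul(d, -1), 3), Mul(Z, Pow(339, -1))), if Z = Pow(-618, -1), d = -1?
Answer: Rational(-1, 69834) ≈ -1.4320e-5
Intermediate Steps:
Z = Rational(-1, 618) ≈ -0.0016181
Mul(Mul(Mul(d, -1), 3), Mul(Z, Pow(339, -1))) = Mul(Mul(Mul(-1, -1), 3), Mul(Rational(-1, 618), Pow(339, -1))) = Mul(Mul(1, 3), Mul(Rational(-1, 618), Rational(1, 339))) = Mul(3, Rational(-1, 209502)) = Rational(-1, 69834)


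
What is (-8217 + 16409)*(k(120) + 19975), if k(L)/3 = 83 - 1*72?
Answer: 163905536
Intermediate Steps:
k(L) = 33 (k(L) = 3*(83 - 1*72) = 3*(83 - 72) = 3*11 = 33)
(-8217 + 16409)*(k(120) + 19975) = (-8217 + 16409)*(33 + 19975) = 8192*20008 = 163905536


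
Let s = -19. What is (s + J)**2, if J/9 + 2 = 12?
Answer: 5041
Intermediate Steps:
J = 90 (J = -18 + 9*12 = -18 + 108 = 90)
(s + J)**2 = (-19 + 90)**2 = 71**2 = 5041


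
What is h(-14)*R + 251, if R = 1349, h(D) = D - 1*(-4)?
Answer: -13239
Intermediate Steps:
h(D) = 4 + D (h(D) = D + 4 = 4 + D)
h(-14)*R + 251 = (4 - 14)*1349 + 251 = -10*1349 + 251 = -13490 + 251 = -13239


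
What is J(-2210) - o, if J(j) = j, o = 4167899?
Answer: -4170109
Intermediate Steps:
J(-2210) - o = -2210 - 1*4167899 = -2210 - 4167899 = -4170109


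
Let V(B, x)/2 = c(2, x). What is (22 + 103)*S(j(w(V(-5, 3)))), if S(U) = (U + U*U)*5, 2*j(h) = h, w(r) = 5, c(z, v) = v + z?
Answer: 21875/4 ≈ 5468.8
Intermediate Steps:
V(B, x) = 4 + 2*x (V(B, x) = 2*(x + 2) = 2*(2 + x) = 4 + 2*x)
j(h) = h/2
S(U) = 5*U + 5*U² (S(U) = (U + U²)*5 = 5*U + 5*U²)
(22 + 103)*S(j(w(V(-5, 3)))) = (22 + 103)*(5*((½)*5)*(1 + (½)*5)) = 125*(5*(5/2)*(1 + 5/2)) = 125*(5*(5/2)*(7/2)) = 125*(175/4) = 21875/4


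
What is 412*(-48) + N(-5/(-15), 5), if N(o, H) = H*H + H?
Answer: -19746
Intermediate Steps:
N(o, H) = H + H² (N(o, H) = H² + H = H + H²)
412*(-48) + N(-5/(-15), 5) = 412*(-48) + 5*(1 + 5) = -19776 + 5*6 = -19776 + 30 = -19746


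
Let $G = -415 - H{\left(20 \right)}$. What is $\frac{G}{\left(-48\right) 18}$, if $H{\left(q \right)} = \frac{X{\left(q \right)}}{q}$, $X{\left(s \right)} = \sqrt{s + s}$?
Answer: $\frac{415}{864} + \frac{\sqrt{10}}{8640} \approx 0.48069$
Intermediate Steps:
$X{\left(s \right)} = \sqrt{2} \sqrt{s}$ ($X{\left(s \right)} = \sqrt{2 s} = \sqrt{2} \sqrt{s}$)
$H{\left(q \right)} = \frac{\sqrt{2}}{\sqrt{q}}$ ($H{\left(q \right)} = \frac{\sqrt{2} \sqrt{q}}{q} = \frac{\sqrt{2}}{\sqrt{q}}$)
$G = -415 - \frac{\sqrt{10}}{10}$ ($G = -415 - \frac{\sqrt{2}}{2 \sqrt{5}} = -415 - \sqrt{2} \frac{\sqrt{5}}{10} = -415 - \frac{\sqrt{10}}{10} \approx -415.32$)
$\frac{G}{\left(-48\right) 18} = \frac{-415 - \frac{\sqrt{10}}{10}}{\left(-48\right) 18} = \frac{-415 - \frac{\sqrt{10}}{10}}{-864} = \left(-415 - \frac{\sqrt{10}}{10}\right) \left(- \frac{1}{864}\right) = \frac{415}{864} + \frac{\sqrt{10}}{8640}$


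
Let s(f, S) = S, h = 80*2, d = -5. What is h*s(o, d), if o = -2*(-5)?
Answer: -800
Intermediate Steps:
o = 10
h = 160
h*s(o, d) = 160*(-5) = -800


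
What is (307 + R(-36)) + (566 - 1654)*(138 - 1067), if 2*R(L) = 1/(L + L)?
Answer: 145592495/144 ≈ 1.0111e+6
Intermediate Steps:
R(L) = 1/(4*L) (R(L) = 1/(2*(L + L)) = 1/(2*((2*L))) = (1/(2*L))/2 = 1/(4*L))
(307 + R(-36)) + (566 - 1654)*(138 - 1067) = (307 + (¼)/(-36)) + (566 - 1654)*(138 - 1067) = (307 + (¼)*(-1/36)) - 1088*(-929) = (307 - 1/144) + 1010752 = 44207/144 + 1010752 = 145592495/144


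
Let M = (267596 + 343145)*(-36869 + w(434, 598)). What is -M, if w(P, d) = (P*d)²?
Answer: -41137572919766855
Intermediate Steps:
w(P, d) = P²*d²
M = 41137572919766855 (M = (267596 + 343145)*(-36869 + 434²*598²) = 610741*(-36869 + 188356*357604) = 610741*(-36869 + 67356859024) = 610741*67356822155 = 41137572919766855)
-M = -1*41137572919766855 = -41137572919766855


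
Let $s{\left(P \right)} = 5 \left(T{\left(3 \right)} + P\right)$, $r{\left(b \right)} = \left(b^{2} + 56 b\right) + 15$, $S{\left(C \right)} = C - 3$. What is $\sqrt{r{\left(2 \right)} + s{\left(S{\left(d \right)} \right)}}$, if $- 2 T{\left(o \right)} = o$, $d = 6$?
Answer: $\frac{\sqrt{554}}{2} \approx 11.769$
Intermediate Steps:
$T{\left(o \right)} = - \frac{o}{2}$
$S{\left(C \right)} = -3 + C$
$r{\left(b \right)} = 15 + b^{2} + 56 b$
$s{\left(P \right)} = - \frac{15}{2} + 5 P$ ($s{\left(P \right)} = 5 \left(\left(- \frac{1}{2}\right) 3 + P\right) = 5 \left(- \frac{3}{2} + P\right) = - \frac{15}{2} + 5 P$)
$\sqrt{r{\left(2 \right)} + s{\left(S{\left(d \right)} \right)}} = \sqrt{\left(15 + 2^{2} + 56 \cdot 2\right) - \left(\frac{15}{2} - 5 \left(-3 + 6\right)\right)} = \sqrt{\left(15 + 4 + 112\right) + \left(- \frac{15}{2} + 5 \cdot 3\right)} = \sqrt{131 + \left(- \frac{15}{2} + 15\right)} = \sqrt{131 + \frac{15}{2}} = \sqrt{\frac{277}{2}} = \frac{\sqrt{554}}{2}$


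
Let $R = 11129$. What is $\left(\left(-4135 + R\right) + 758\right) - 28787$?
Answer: $-21035$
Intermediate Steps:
$\left(\left(-4135 + R\right) + 758\right) - 28787 = \left(\left(-4135 + 11129\right) + 758\right) - 28787 = \left(6994 + 758\right) - 28787 = 7752 - 28787 = -21035$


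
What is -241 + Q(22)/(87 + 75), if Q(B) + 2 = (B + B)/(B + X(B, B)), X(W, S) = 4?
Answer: -253775/1053 ≈ -241.00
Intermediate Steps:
Q(B) = -2 + 2*B/(4 + B) (Q(B) = -2 + (B + B)/(B + 4) = -2 + (2*B)/(4 + B) = -2 + 2*B/(4 + B))
-241 + Q(22)/(87 + 75) = -241 + (-8/(4 + 22))/(87 + 75) = -241 + (-8/26)/162 = -241 + (-8*1/26)/162 = -241 + (1/162)*(-4/13) = -241 - 2/1053 = -253775/1053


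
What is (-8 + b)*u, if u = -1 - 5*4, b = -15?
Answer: 483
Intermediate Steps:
u = -21 (u = -1 - 20 = -21)
(-8 + b)*u = (-8 - 15)*(-21) = -23*(-21) = 483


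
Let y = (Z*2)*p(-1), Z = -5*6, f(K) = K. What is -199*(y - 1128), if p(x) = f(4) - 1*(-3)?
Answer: 308052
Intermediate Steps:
p(x) = 7 (p(x) = 4 - 1*(-3) = 4 + 3 = 7)
Z = -30
y = -420 (y = -30*2*7 = -60*7 = -420)
-199*(y - 1128) = -199*(-420 - 1128) = -199*(-1548) = 308052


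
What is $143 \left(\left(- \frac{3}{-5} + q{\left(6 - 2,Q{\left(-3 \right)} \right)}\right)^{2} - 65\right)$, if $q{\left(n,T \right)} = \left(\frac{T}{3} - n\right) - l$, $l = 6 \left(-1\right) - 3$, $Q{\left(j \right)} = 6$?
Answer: $- \frac{25883}{25} \approx -1035.3$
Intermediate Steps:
$l = -9$ ($l = -6 - 3 = -9$)
$q{\left(n,T \right)} = 9 - n + \frac{T}{3}$ ($q{\left(n,T \right)} = \left(\frac{T}{3} - n\right) - -9 = \left(T \frac{1}{3} - n\right) + 9 = \left(\frac{T}{3} - n\right) + 9 = \left(- n + \frac{T}{3}\right) + 9 = 9 - n + \frac{T}{3}$)
$143 \left(\left(- \frac{3}{-5} + q{\left(6 - 2,Q{\left(-3 \right)} \right)}\right)^{2} - 65\right) = 143 \left(\left(- \frac{3}{-5} + \left(9 - \left(6 - 2\right) + \frac{1}{3} \cdot 6\right)\right)^{2} - 65\right) = 143 \left(\left(\left(-3\right) \left(- \frac{1}{5}\right) + \left(9 - \left(6 - 2\right) + 2\right)\right)^{2} - 65\right) = 143 \left(\left(\frac{3}{5} + \left(9 - 4 + 2\right)\right)^{2} - 65\right) = 143 \left(\left(\frac{3}{5} + 7\right)^{2} - 65\right) = 143 \left(\left(\frac{38}{5}\right)^{2} - 65\right) = 143 \left(\frac{1444}{25} - 65\right) = 143 \left(- \frac{181}{25}\right) = - \frac{25883}{25}$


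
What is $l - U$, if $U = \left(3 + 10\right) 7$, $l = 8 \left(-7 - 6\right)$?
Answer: $-195$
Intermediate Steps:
$l = -104$ ($l = 8 \left(-13\right) = -104$)
$U = 91$ ($U = 13 \cdot 7 = 91$)
$l - U = -104 - 91 = -195$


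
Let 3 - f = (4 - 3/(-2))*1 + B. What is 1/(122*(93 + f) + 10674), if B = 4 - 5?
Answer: 1/21837 ≈ 4.5794e-5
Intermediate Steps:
B = -1
f = -3/2 (f = 3 - ((4 - 3/(-2))*1 - 1) = 3 - ((4 - 3*(-½))*1 - 1) = 3 - ((4 + 3/2)*1 - 1) = 3 - ((11/2)*1 - 1) = 3 - (11/2 - 1) = 3 - 1*9/2 = 3 - 9/2 = -3/2 ≈ -1.5000)
1/(122*(93 + f) + 10674) = 1/(122*(93 - 3/2) + 10674) = 1/(122*(183/2) + 10674) = 1/(11163 + 10674) = 1/21837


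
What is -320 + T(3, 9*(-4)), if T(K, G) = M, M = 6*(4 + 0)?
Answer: -296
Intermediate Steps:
M = 24 (M = 6*4 = 24)
T(K, G) = 24
-320 + T(3, 9*(-4)) = -320 + 24 = -296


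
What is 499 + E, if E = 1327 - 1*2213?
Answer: -387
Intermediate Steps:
E = -886 (E = 1327 - 2213 = -886)
499 + E = 499 - 886 = -387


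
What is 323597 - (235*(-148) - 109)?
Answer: 358486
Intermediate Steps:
323597 - (235*(-148) - 109) = 323597 - (-34780 - 109) = 323597 - 1*(-34889) = 323597 + 34889 = 358486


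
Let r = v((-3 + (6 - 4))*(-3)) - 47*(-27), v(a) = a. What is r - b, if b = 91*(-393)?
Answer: 37035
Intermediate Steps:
r = 1272 (r = (-3 + (6 - 4))*(-3) - 47*(-27) = (-3 + 2)*(-3) + 1269 = -1*(-3) + 1269 = 3 + 1269 = 1272)
b = -35763
r - b = 1272 - 1*(-35763) = 1272 + 35763 = 37035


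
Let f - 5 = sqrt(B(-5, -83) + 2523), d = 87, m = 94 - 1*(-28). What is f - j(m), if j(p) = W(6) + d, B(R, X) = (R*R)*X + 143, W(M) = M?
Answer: -88 + sqrt(591) ≈ -63.690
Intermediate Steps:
m = 122 (m = 94 + 28 = 122)
B(R, X) = 143 + X*R**2 (B(R, X) = R**2*X + 143 = X*R**2 + 143 = 143 + X*R**2)
j(p) = 93 (j(p) = 6 + 87 = 93)
f = 5 + sqrt(591) (f = 5 + sqrt((143 - 83*(-5)**2) + 2523) = 5 + sqrt((143 - 83*25) + 2523) = 5 + sqrt((143 - 2075) + 2523) = 5 + sqrt(-1932 + 2523) = 5 + sqrt(591) ≈ 29.310)
f - j(m) = (5 + sqrt(591)) - 1*93 = (5 + sqrt(591)) - 93 = -88 + sqrt(591)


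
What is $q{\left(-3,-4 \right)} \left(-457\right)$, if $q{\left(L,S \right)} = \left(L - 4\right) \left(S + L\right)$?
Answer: $-22393$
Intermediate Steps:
$q{\left(L,S \right)} = \left(-4 + L\right) \left(L + S\right)$
$q{\left(-3,-4 \right)} \left(-457\right) = \left(\left(-3\right)^{2} - -12 - -16 - -12\right) \left(-457\right) = \left(9 + 12 + 16 + 12\right) \left(-457\right) = 49 \left(-457\right) = -22393$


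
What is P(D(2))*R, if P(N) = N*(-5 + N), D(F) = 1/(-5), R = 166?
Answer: 4316/25 ≈ 172.64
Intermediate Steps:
D(F) = -1/5
P(D(2))*R = -(-5 - 1/5)/5*166 = -1/5*(-26/5)*166 = (26/25)*166 = 4316/25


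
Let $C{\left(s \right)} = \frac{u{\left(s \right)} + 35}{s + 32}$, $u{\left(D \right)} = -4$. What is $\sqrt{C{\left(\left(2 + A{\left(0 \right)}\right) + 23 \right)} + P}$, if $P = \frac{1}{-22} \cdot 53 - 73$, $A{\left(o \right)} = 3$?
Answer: $\frac{i \sqrt{8155785}}{330} \approx 8.654 i$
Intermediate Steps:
$P = - \frac{1659}{22}$ ($P = \left(- \frac{1}{22}\right) 53 - 73 = - \frac{53}{22} - 73 = - \frac{1659}{22} \approx -75.409$)
$C{\left(s \right)} = \frac{31}{32 + s}$ ($C{\left(s \right)} = \frac{-4 + 35}{s + 32} = \frac{31}{32 + s}$)
$\sqrt{C{\left(\left(2 + A{\left(0 \right)}\right) + 23 \right)} + P} = \sqrt{\frac{31}{32 + \left(\left(2 + 3\right) + 23\right)} - \frac{1659}{22}} = \sqrt{\frac{31}{32 + \left(5 + 23\right)} - \frac{1659}{22}} = \sqrt{\frac{31}{32 + 28} - \frac{1659}{22}} = \sqrt{\frac{31}{60} - \frac{1659}{22}} = \sqrt{- \frac{49429}{660}} = \frac{i \sqrt{8155785}}{330}$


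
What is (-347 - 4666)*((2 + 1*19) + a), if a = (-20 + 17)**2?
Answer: -150390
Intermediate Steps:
a = 9 (a = (-3)**2 = 9)
(-347 - 4666)*((2 + 1*19) + a) = (-347 - 4666)*((2 + 1*19) + 9) = -5013*((2 + 19) + 9) = -5013*(21 + 9) = -5013*30 = -150390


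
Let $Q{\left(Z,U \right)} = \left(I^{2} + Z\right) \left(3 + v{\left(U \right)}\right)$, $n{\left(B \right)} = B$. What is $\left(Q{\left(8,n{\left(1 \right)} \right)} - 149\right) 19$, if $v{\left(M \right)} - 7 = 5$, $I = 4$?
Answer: $4009$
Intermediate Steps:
$v{\left(M \right)} = 12$ ($v{\left(M \right)} = 7 + 5 = 12$)
$Q{\left(Z,U \right)} = 240 + 15 Z$ ($Q{\left(Z,U \right)} = \left(4^{2} + Z\right) \left(3 + 12\right) = \left(16 + Z\right) 15 = 240 + 15 Z$)
$\left(Q{\left(8,n{\left(1 \right)} \right)} - 149\right) 19 = \left(\left(240 + 15 \cdot 8\right) - 149\right) 19 = \left(\left(240 + 120\right) - 149\right) 19 = \left(360 - 149\right) 19 = 211 \cdot 19 = 4009$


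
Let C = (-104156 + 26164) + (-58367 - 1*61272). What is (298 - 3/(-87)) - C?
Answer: 5739942/29 ≈ 1.9793e+5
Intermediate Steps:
C = -197631 (C = -77992 + (-58367 - 61272) = -77992 - 119639 = -197631)
(298 - 3/(-87)) - C = (298 - 3/(-87)) - 1*(-197631) = (298 - 1/87*(-3)) + 197631 = (298 + 1/29) + 197631 = 8643/29 + 197631 = 5739942/29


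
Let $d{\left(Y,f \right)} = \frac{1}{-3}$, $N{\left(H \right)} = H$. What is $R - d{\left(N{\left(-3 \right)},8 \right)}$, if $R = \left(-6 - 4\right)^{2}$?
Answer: $\frac{301}{3} \approx 100.33$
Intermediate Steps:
$d{\left(Y,f \right)} = - \frac{1}{3}$
$R = 100$ ($R = \left(-10\right)^{2} = 100$)
$R - d{\left(N{\left(-3 \right)},8 \right)} = 100 - - \frac{1}{3} = 100 + \frac{1}{3} = \frac{301}{3}$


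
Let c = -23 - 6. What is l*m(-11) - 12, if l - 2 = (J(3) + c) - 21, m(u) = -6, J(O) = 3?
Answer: 258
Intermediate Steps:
c = -29
l = -45 (l = 2 + ((3 - 29) - 21) = 2 + (-26 - 21) = 2 - 47 = -45)
l*m(-11) - 12 = -45*(-6) - 12 = 270 - 12 = 258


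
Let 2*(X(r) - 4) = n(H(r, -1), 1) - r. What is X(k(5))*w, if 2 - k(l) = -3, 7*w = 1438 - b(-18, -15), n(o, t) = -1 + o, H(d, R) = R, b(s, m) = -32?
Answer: 105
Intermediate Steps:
w = 210 (w = (1438 - 1*(-32))/7 = (1438 + 32)/7 = (⅐)*1470 = 210)
k(l) = 5 (k(l) = 2 - 1*(-3) = 2 + 3 = 5)
X(r) = 3 - r/2 (X(r) = 4 + ((-1 - 1) - r)/2 = 4 + (-2 - r)/2 = 4 + (-1 - r/2) = 3 - r/2)
X(k(5))*w = (3 - ½*5)*210 = (3 - 5/2)*210 = (½)*210 = 105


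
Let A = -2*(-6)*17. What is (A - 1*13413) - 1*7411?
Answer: -20620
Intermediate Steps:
A = 204 (A = 12*17 = 204)
(A - 1*13413) - 1*7411 = (204 - 1*13413) - 1*7411 = (204 - 13413) - 7411 = -13209 - 7411 = -20620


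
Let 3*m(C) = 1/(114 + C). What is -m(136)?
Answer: -1/750 ≈ -0.0013333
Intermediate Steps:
m(C) = 1/(3*(114 + C))
-m(136) = -1/(3*(114 + 136)) = -1/(3*250) = -1*1/750 = -1/750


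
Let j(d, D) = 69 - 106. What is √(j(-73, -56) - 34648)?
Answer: I*√34685 ≈ 186.24*I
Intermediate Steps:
j(d, D) = -37
√(j(-73, -56) - 34648) = √(-37 - 34648) = √(-34685) = I*√34685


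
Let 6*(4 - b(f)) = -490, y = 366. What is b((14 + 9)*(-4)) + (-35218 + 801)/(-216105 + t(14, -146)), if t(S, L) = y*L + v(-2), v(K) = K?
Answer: 69375802/808629 ≈ 85.794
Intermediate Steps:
t(S, L) = -2 + 366*L (t(S, L) = 366*L - 2 = -2 + 366*L)
b(f) = 257/3 (b(f) = 4 - 1/6*(-490) = 4 + 245/3 = 257/3)
b((14 + 9)*(-4)) + (-35218 + 801)/(-216105 + t(14, -146)) = 257/3 + (-35218 + 801)/(-216105 + (-2 + 366*(-146))) = 257/3 - 34417/(-216105 + (-2 - 53436)) = 257/3 - 34417/(-216105 - 53438) = 257/3 - 34417/(-269543) = 257/3 - 34417*(-1/269543) = 257/3 + 34417/269543 = 69375802/808629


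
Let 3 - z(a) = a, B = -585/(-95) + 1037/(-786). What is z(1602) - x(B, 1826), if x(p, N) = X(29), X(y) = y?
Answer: -1628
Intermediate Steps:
B = 72259/14934 (B = -585*(-1/95) + 1037*(-1/786) = 117/19 - 1037/786 = 72259/14934 ≈ 4.8386)
x(p, N) = 29
z(a) = 3 - a
z(1602) - x(B, 1826) = (3 - 1*1602) - 1*29 = (3 - 1602) - 29 = -1599 - 29 = -1628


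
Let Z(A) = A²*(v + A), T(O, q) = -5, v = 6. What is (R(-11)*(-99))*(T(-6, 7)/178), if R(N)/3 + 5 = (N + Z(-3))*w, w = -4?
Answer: -102465/178 ≈ -575.65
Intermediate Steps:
Z(A) = A²*(6 + A)
R(N) = -339 - 12*N (R(N) = -15 + 3*((N + (-3)²*(6 - 3))*(-4)) = -15 + 3*((N + 9*3)*(-4)) = -15 + 3*((N + 27)*(-4)) = -15 + 3*((27 + N)*(-4)) = -15 + 3*(-108 - 4*N) = -15 + (-324 - 12*N) = -339 - 12*N)
(R(-11)*(-99))*(T(-6, 7)/178) = ((-339 - 12*(-11))*(-99))*(-5/178) = ((-339 + 132)*(-99))*(-5*1/178) = -207*(-99)*(-5/178) = 20493*(-5/178) = -102465/178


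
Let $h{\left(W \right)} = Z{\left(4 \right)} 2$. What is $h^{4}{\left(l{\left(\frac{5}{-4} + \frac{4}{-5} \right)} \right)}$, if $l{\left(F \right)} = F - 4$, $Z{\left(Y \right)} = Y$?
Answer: $4096$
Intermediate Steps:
$l{\left(F \right)} = -4 + F$
$h{\left(W \right)} = 8$ ($h{\left(W \right)} = 4 \cdot 2 = 8$)
$h^{4}{\left(l{\left(\frac{5}{-4} + \frac{4}{-5} \right)} \right)} = 8^{4} = 4096$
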